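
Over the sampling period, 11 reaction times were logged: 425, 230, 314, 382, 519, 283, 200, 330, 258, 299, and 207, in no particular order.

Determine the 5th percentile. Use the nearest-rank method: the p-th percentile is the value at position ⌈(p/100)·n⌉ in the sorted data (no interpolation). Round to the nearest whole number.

200

Sorted: 200, 207, 230, 258, 283, 299, 314, 330, 382, 425, 519.
n = 11.
Position = ⌈5/100 · 11⌉ = ⌈0.55⌉ = 1.
The value at rank 1 is 200.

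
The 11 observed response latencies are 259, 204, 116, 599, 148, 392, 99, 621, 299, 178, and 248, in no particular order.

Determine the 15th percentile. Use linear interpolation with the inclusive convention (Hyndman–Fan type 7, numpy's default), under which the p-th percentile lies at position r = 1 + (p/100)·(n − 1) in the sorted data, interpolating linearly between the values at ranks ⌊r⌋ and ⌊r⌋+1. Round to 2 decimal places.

132.00

Sorted: 99, 116, 148, 178, 204, 248, 259, 299, 392, 599, 621.
n = 11.
r = 1 + (15/100)·(11 − 1) = 1 + 1.5 = 2.5.
Rank 2 is 116 and rank 3 is 148.
Interpolate: 116 + 0.5·(148 − 116) = 116 + 0.5·32 = 132.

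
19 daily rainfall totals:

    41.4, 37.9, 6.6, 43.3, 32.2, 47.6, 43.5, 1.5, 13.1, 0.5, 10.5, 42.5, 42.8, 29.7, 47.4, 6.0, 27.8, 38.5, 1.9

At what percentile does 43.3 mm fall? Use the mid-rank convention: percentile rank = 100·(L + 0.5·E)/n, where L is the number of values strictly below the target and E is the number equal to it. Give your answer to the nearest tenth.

Sorted: 0.5, 1.5, 1.9, 6.0, 6.6, 10.5, 13.1, 27.8, 29.7, 32.2, 37.9, 38.5, 41.4, 42.5, 42.8, 43.3, 43.5, 47.4, 47.6.
Count below 43.3: L = 15; count equal: E = 1; n = 19.
Percentile rank = 100·(15 + 0.5·1)/19 = 100·15.5/19 = 81.58.

81.6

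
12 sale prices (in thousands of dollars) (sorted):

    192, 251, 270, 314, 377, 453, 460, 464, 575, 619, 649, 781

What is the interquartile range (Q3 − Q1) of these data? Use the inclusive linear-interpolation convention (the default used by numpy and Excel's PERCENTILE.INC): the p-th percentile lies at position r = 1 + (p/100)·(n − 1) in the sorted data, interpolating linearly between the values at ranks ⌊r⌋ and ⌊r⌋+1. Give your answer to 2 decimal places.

283.00

n = 12.
P25: r = 3.75; ranks 3–4 are 270, 314; interpolating gives 303.
P75: r = 9.25; ranks 9–10 are 575, 619; interpolating gives 586.
Difference: 586 − 303 = 283.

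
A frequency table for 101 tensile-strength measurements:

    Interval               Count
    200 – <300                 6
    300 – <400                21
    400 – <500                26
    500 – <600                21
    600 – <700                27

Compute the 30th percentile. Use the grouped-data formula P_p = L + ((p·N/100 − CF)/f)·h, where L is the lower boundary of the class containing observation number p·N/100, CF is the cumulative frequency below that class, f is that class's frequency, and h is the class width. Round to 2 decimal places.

N = 101; target position k = 30/100 · 101 = 30.3.
Cumulative frequencies: 6, 27, 53, 74, 101.
Observation 30.3 falls in the class 400 – <500.
L = 400, CF = 27, f = 26, h = 100.
P30 = 400 + ((30.3 − 27)/26)·100 = 400 + 12.6923 = 412.692.

412.69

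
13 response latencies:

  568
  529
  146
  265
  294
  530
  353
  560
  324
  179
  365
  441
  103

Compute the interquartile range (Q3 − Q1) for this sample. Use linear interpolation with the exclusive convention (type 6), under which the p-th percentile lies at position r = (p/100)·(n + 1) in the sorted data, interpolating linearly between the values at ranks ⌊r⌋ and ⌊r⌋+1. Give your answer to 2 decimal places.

307.50

Sorted: 103, 146, 179, 265, 294, 324, 353, 365, 441, 529, 530, 560, 568.
n = 13.
P25: r = 3.5; ranks 3–4 are 179, 265; interpolating gives 222.
P75: r = 10.5; ranks 10–11 are 529, 530; interpolating gives 529.5.
Difference: 529.5 − 222 = 307.5.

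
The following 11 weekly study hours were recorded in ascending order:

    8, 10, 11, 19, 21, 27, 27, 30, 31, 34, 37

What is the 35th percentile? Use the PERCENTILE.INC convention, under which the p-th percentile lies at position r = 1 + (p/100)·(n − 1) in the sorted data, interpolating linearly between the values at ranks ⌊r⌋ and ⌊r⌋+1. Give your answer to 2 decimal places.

20.00

n = 11.
r = 1 + (35/100)·(11 − 1) = 1 + 3.5 = 4.5.
Rank 4 is 19 and rank 5 is 21.
Interpolate: 19 + 0.5·(21 − 19) = 19 + 0.5·2 = 20.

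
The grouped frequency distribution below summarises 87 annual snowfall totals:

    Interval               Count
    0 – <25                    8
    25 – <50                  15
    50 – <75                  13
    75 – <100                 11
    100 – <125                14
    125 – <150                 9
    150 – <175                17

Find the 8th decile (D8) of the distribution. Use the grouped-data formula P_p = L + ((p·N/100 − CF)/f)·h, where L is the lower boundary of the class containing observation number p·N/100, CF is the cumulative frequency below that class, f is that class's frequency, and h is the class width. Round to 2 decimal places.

148.89

N = 87; target position k = 80/100 · 87 = 69.6.
Cumulative frequencies: 8, 23, 36, 47, 61, 70, 87.
Observation 69.6 falls in the class 125 – <150.
L = 125, CF = 61, f = 9, h = 25.
P80 = 125 + ((69.6 − 61)/9)·25 = 125 + 23.8889 = 148.889.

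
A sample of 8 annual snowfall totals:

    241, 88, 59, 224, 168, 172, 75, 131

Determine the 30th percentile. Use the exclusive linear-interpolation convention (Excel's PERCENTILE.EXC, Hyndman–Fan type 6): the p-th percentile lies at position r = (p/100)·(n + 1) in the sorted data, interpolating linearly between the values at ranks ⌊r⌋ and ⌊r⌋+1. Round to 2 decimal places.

84.10

Sorted: 59, 75, 88, 131, 168, 172, 224, 241.
n = 8.
r = (30/100)·(8 + 1) = 2.7.
Rank 2 is 75 and rank 3 is 88.
Interpolate: 75 + 0.7·(88 − 75) = 75 + 0.7·13 = 84.1.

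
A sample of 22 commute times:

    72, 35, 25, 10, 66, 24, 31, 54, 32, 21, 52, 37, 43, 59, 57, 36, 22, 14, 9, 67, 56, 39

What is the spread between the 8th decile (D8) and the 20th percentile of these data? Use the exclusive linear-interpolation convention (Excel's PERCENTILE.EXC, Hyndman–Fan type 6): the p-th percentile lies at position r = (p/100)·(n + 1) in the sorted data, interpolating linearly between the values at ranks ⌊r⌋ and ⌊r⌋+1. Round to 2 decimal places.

Sorted: 9, 10, 14, 21, 22, 24, 25, 31, 32, 35, 36, 37, 39, 43, 52, 54, 56, 57, 59, 66, 67, 72.
n = 22.
P20: r = 4.6; ranks 4–5 are 21, 22; interpolating gives 21.6.
P80: r = 18.4; ranks 18–19 are 57, 59; interpolating gives 57.8.
Difference: 57.8 − 21.6 = 36.2.

36.20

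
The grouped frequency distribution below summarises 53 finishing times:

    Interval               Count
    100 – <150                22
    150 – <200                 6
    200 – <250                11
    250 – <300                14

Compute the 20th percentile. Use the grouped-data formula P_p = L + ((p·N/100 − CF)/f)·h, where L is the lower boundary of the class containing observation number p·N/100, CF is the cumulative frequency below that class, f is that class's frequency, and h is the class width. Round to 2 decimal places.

N = 53; target position k = 20/100 · 53 = 10.6.
Cumulative frequencies: 22, 28, 39, 53.
Observation 10.6 falls in the class 100 – <150.
L = 100, CF = 0, f = 22, h = 50.
P20 = 100 + ((10.6 − 0)/22)·50 = 100 + 24.0909 = 124.091.

124.09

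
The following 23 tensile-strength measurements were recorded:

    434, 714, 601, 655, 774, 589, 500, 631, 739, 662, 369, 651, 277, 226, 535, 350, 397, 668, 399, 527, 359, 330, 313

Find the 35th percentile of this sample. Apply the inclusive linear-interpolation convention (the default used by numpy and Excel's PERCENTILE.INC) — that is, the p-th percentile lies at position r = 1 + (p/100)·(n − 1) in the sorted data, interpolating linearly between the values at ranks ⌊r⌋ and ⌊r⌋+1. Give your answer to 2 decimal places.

398.40

Sorted: 226, 277, 313, 330, 350, 359, 369, 397, 399, 434, 500, 527, 535, 589, 601, 631, 651, 655, 662, 668, 714, 739, 774.
n = 23.
r = 1 + (35/100)·(23 − 1) = 1 + 7.7 = 8.7.
Rank 8 is 397 and rank 9 is 399.
Interpolate: 397 + 0.7·(399 − 397) = 397 + 0.7·2 = 398.4.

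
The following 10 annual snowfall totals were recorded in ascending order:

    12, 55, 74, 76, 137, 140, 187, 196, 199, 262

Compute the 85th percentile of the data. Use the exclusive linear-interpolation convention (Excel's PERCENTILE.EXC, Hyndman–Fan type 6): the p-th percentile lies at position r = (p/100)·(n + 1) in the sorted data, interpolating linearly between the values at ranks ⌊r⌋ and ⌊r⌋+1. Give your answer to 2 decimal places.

n = 10.
r = (85/100)·(10 + 1) = 9.35.
Rank 9 is 199 and rank 10 is 262.
Interpolate: 199 + 0.35·(262 − 199) = 199 + 0.35·63 = 221.05.

221.05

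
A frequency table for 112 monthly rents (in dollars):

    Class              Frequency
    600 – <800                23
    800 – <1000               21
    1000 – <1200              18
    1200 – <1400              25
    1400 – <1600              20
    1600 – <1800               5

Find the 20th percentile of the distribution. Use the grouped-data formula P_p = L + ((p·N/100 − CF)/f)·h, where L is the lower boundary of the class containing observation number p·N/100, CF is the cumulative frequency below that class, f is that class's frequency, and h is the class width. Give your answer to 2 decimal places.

794.78

N = 112; target position k = 20/100 · 112 = 22.4.
Cumulative frequencies: 23, 44, 62, 87, 107, 112.
Observation 22.4 falls in the class 600 – <800.
L = 600, CF = 0, f = 23, h = 200.
P20 = 600 + ((22.4 − 0)/23)·200 = 600 + 194.783 = 794.783.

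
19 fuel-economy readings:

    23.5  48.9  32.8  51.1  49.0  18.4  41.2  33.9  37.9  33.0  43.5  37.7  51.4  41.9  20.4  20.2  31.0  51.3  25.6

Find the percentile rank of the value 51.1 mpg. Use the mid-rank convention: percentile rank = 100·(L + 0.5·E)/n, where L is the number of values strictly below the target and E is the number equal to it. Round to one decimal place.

86.8

Sorted: 18.4, 20.2, 20.4, 23.5, 25.6, 31.0, 32.8, 33.0, 33.9, 37.7, 37.9, 41.2, 41.9, 43.5, 48.9, 49.0, 51.1, 51.3, 51.4.
Count below 51.1: L = 16; count equal: E = 1; n = 19.
Percentile rank = 100·(16 + 0.5·1)/19 = 100·16.5/19 = 86.84.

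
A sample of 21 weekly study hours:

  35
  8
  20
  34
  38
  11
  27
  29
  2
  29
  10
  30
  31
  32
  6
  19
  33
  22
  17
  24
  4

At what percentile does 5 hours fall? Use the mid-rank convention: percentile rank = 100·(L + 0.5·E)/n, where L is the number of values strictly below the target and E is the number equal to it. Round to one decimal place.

Sorted: 2, 4, 6, 8, 10, 11, 17, 19, 20, 22, 24, 27, 29, 29, 30, 31, 32, 33, 34, 35, 38.
Count below 5: L = 2; count equal: E = 0; n = 21.
Percentile rank = 100·(2 + 0.5·0)/21 = 100·2/21 = 9.524.

9.5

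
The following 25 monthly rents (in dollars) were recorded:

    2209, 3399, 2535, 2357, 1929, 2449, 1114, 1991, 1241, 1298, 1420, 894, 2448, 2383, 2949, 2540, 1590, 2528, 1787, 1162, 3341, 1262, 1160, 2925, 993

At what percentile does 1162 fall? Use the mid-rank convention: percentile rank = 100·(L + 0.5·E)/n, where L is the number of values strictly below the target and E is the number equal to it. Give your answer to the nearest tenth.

Sorted: 894, 993, 1114, 1160, 1162, 1241, 1262, 1298, 1420, 1590, 1787, 1929, 1991, 2209, 2357, 2383, 2448, 2449, 2528, 2535, 2540, 2925, 2949, 3341, 3399.
Count below 1162: L = 4; count equal: E = 1; n = 25.
Percentile rank = 100·(4 + 0.5·1)/25 = 100·4.5/25 = 18.

18.0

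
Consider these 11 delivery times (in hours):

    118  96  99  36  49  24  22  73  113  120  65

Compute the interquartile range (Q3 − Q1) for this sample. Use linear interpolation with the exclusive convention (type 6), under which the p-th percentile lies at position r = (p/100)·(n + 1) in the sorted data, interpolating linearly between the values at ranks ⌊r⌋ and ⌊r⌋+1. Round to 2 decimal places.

Sorted: 22, 24, 36, 49, 65, 73, 96, 99, 113, 118, 120.
n = 11.
P25: r = 3 (integer) → 36.
P75: r = 9 (integer) → 113.
Difference: 113 − 36 = 77.

77.00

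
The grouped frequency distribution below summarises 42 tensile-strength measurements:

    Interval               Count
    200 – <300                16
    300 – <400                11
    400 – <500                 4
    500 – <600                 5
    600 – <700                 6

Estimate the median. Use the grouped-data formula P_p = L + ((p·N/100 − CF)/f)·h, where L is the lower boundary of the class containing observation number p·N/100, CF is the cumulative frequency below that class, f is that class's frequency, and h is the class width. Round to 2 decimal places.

N = 42; target position k = 50/100 · 42 = 21.
Cumulative frequencies: 16, 27, 31, 36, 42.
Observation 21 falls in the class 300 – <400.
L = 300, CF = 16, f = 11, h = 100.
P50 = 300 + ((21 − 16)/11)·100 = 300 + 45.4545 = 345.455.

345.45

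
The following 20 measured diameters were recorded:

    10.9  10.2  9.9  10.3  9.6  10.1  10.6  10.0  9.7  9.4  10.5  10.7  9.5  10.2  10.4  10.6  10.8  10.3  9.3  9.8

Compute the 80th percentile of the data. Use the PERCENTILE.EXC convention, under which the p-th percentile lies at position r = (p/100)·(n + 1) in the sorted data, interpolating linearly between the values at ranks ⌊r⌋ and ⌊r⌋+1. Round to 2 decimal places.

10.60

Sorted: 9.3, 9.4, 9.5, 9.6, 9.7, 9.8, 9.9, 10.0, 10.1, 10.2, 10.2, 10.3, 10.3, 10.4, 10.5, 10.6, 10.6, 10.7, 10.8, 10.9.
n = 20.
r = (80/100)·(20 + 1) = 16.8.
Rank 16 is 10.6 and rank 17 is 10.6.
Interpolate: 10.6 + 0.8·(10.6 − 10.6) = 10.6 + 0.8·0 = 10.6.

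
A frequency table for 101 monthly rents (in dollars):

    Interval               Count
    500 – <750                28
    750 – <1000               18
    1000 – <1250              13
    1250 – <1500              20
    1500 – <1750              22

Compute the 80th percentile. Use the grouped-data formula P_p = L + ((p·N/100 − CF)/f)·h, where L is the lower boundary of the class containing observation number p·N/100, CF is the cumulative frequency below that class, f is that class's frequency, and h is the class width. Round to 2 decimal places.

1520.45

N = 101; target position k = 80/100 · 101 = 80.8.
Cumulative frequencies: 28, 46, 59, 79, 101.
Observation 80.8 falls in the class 1500 – <1750.
L = 1500, CF = 79, f = 22, h = 250.
P80 = 1500 + ((80.8 − 79)/22)·250 = 1500 + 20.4545 = 1520.45.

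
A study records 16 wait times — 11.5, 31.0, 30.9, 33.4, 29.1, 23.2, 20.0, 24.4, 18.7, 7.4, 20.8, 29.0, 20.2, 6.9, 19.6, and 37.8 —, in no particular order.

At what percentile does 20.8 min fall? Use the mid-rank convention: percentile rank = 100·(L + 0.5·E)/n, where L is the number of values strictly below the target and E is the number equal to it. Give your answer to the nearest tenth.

Sorted: 6.9, 7.4, 11.5, 18.7, 19.6, 20.0, 20.2, 20.8, 23.2, 24.4, 29.0, 29.1, 30.9, 31.0, 33.4, 37.8.
Count below 20.8: L = 7; count equal: E = 1; n = 16.
Percentile rank = 100·(7 + 0.5·1)/16 = 100·7.5/16 = 46.88.

46.9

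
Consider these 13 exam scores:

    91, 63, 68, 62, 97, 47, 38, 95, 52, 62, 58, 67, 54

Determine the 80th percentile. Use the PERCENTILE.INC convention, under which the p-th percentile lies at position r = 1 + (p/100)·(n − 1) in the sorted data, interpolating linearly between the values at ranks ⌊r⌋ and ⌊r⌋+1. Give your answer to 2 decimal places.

81.80

Sorted: 38, 47, 52, 54, 58, 62, 62, 63, 67, 68, 91, 95, 97.
n = 13.
r = 1 + (80/100)·(13 − 1) = 1 + 9.6 = 10.6.
Rank 10 is 68 and rank 11 is 91.
Interpolate: 68 + 0.6·(91 − 68) = 68 + 0.6·23 = 81.8.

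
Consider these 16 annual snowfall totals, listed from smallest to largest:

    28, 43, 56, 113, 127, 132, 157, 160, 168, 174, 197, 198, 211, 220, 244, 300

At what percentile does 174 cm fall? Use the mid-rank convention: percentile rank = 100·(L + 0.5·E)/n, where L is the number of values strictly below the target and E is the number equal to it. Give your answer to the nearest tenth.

59.4

Count below 174: L = 9; count equal: E = 1; n = 16.
Percentile rank = 100·(9 + 0.5·1)/16 = 100·9.5/16 = 59.38.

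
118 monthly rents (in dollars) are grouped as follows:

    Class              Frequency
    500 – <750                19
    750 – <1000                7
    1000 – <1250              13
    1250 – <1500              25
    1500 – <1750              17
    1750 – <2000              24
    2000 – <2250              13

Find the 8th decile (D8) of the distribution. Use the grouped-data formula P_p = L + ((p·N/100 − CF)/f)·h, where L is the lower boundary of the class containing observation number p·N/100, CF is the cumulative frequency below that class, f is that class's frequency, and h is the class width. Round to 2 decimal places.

N = 118; target position k = 80/100 · 118 = 94.4.
Cumulative frequencies: 19, 26, 39, 64, 81, 105, 118.
Observation 94.4 falls in the class 1750 – <2000.
L = 1750, CF = 81, f = 24, h = 250.
P80 = 1750 + ((94.4 − 81)/24)·250 = 1750 + 139.583 = 1889.58.

1889.58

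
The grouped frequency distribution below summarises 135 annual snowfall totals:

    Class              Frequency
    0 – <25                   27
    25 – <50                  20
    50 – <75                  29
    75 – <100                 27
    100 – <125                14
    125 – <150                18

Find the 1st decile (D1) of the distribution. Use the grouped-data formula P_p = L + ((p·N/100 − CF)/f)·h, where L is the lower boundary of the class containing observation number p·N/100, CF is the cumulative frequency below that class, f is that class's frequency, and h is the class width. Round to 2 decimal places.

12.50

N = 135; target position k = 10/100 · 135 = 13.5.
Cumulative frequencies: 27, 47, 76, 103, 117, 135.
Observation 13.5 falls in the class 0 – <25.
L = 0, CF = 0, f = 27, h = 25.
P10 = 0 + ((13.5 − 0)/27)·25 = 0 + 12.5 = 12.5.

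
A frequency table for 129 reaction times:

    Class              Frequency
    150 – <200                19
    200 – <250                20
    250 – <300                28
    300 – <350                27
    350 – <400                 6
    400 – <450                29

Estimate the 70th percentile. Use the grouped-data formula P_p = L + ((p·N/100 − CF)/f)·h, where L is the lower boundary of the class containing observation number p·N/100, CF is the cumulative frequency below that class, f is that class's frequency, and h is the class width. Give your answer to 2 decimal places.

343.15

N = 129; target position k = 70/100 · 129 = 90.3.
Cumulative frequencies: 19, 39, 67, 94, 100, 129.
Observation 90.3 falls in the class 300 – <350.
L = 300, CF = 67, f = 27, h = 50.
P70 = 300 + ((90.3 − 67)/27)·50 = 300 + 43.1481 = 343.148.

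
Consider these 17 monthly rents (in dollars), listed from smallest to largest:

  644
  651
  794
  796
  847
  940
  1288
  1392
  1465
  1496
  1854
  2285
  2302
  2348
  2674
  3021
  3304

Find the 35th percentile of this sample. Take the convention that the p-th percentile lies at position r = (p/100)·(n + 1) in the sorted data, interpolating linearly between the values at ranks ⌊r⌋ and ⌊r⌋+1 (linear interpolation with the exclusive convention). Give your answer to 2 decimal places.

1044.40

n = 17.
r = (35/100)·(17 + 1) = 6.3.
Rank 6 is 940 and rank 7 is 1288.
Interpolate: 940 + 0.3·(1288 − 940) = 940 + 0.3·348 = 1044.4.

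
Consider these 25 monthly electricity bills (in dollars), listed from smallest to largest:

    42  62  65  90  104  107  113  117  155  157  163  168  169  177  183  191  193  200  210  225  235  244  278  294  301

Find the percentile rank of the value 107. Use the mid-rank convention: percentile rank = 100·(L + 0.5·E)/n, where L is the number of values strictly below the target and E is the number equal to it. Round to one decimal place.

22.0

Count below 107: L = 5; count equal: E = 1; n = 25.
Percentile rank = 100·(5 + 0.5·1)/25 = 100·5.5/25 = 22.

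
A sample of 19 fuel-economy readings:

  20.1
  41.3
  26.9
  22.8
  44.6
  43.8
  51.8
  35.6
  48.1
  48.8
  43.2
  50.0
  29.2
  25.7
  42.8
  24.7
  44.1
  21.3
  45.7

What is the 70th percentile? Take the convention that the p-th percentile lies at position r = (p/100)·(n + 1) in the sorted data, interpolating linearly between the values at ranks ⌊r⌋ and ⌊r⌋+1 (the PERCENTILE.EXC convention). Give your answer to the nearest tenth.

44.6

Sorted: 20.1, 21.3, 22.8, 24.7, 25.7, 26.9, 29.2, 35.6, 41.3, 42.8, 43.2, 43.8, 44.1, 44.6, 45.7, 48.1, 48.8, 50.0, 51.8.
n = 19.
r = (70/100)·(19 + 1) = 14.
r is an integer, so P70 is the value at rank 14: 44.6.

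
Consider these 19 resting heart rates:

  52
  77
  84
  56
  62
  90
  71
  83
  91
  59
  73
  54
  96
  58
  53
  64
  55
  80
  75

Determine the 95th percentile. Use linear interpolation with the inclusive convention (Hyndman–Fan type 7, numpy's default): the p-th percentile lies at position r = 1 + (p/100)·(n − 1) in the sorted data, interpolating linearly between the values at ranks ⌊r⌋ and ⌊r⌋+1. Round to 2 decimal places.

Sorted: 52, 53, 54, 55, 56, 58, 59, 62, 64, 71, 73, 75, 77, 80, 83, 84, 90, 91, 96.
n = 19.
r = 1 + (95/100)·(19 − 1) = 1 + 17.1 = 18.1.
Rank 18 is 91 and rank 19 is 96.
Interpolate: 91 + 0.1·(96 − 91) = 91 + 0.1·5 = 91.5.

91.50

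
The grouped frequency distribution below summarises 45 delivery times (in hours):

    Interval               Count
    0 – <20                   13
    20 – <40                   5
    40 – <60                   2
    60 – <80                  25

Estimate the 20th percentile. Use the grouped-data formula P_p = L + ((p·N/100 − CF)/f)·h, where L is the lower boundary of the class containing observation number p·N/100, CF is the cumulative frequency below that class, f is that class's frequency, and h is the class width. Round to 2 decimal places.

N = 45; target position k = 20/100 · 45 = 9.
Cumulative frequencies: 13, 18, 20, 45.
Observation 9 falls in the class 0 – <20.
L = 0, CF = 0, f = 13, h = 20.
P20 = 0 + ((9 − 0)/13)·20 = 0 + 13.8462 = 13.8462.

13.85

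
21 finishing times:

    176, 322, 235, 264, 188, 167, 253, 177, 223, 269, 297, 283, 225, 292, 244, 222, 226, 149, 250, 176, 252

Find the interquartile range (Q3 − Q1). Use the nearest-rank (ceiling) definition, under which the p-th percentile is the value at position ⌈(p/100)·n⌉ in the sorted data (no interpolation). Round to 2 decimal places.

76.00

Sorted: 149, 167, 176, 176, 177, 188, 222, 223, 225, 226, 235, 244, 250, 252, 253, 264, 269, 283, 292, 297, 322.
n = 21.
P25: rank ⌈25/100·21⌉ = 6 → 188.
P75: rank ⌈75/100·21⌉ = 16 → 264.
Difference: 264 − 188 = 76.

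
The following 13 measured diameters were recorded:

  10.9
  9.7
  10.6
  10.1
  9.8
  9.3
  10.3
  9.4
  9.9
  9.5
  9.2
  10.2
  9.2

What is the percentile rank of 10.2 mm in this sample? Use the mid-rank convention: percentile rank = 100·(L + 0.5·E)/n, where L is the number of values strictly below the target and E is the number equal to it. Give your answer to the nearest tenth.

Sorted: 9.2, 9.2, 9.3, 9.4, 9.5, 9.7, 9.8, 9.9, 10.1, 10.2, 10.3, 10.6, 10.9.
Count below 10.2: L = 9; count equal: E = 1; n = 13.
Percentile rank = 100·(9 + 0.5·1)/13 = 100·9.5/13 = 73.08.

73.1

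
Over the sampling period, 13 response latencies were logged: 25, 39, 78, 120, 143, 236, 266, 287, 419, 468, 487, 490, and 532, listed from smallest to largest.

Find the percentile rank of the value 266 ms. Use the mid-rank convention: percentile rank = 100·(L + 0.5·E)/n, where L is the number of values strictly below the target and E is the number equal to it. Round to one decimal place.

Count below 266: L = 6; count equal: E = 1; n = 13.
Percentile rank = 100·(6 + 0.5·1)/13 = 100·6.5/13 = 50.

50.0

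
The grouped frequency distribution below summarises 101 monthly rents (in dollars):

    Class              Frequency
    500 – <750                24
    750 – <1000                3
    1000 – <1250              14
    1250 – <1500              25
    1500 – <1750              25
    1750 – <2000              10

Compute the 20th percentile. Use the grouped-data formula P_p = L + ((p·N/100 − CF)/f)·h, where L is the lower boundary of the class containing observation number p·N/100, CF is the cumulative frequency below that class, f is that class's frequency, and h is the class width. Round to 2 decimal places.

N = 101; target position k = 20/100 · 101 = 20.2.
Cumulative frequencies: 24, 27, 41, 66, 91, 101.
Observation 20.2 falls in the class 500 – <750.
L = 500, CF = 0, f = 24, h = 250.
P20 = 500 + ((20.2 − 0)/24)·250 = 500 + 210.417 = 710.417.

710.42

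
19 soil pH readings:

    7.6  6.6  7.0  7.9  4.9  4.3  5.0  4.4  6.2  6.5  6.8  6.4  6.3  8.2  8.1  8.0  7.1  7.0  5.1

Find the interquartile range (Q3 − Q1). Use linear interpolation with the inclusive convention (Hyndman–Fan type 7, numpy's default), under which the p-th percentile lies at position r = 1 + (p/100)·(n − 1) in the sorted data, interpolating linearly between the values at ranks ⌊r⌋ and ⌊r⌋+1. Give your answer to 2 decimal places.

1.70

Sorted: 4.3, 4.4, 4.9, 5.0, 5.1, 6.2, 6.3, 6.4, 6.5, 6.6, 6.8, 7.0, 7.0, 7.1, 7.6, 7.9, 8.0, 8.1, 8.2.
n = 19.
P25: r = 5.5; ranks 5–6 are 5.1, 6.2; interpolating gives 5.65.
P75: r = 14.5; ranks 14–15 are 7.1, 7.6; interpolating gives 7.35.
Difference: 7.35 − 5.65 = 1.7.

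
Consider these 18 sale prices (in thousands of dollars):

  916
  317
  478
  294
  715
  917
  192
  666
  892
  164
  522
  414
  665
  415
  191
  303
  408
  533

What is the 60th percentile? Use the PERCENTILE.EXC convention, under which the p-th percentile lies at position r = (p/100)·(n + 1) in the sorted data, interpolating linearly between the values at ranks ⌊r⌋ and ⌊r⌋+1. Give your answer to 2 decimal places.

526.40

Sorted: 164, 191, 192, 294, 303, 317, 408, 414, 415, 478, 522, 533, 665, 666, 715, 892, 916, 917.
n = 18.
r = (60/100)·(18 + 1) = 11.4.
Rank 11 is 522 and rank 12 is 533.
Interpolate: 522 + 0.4·(533 − 522) = 522 + 0.4·11 = 526.4.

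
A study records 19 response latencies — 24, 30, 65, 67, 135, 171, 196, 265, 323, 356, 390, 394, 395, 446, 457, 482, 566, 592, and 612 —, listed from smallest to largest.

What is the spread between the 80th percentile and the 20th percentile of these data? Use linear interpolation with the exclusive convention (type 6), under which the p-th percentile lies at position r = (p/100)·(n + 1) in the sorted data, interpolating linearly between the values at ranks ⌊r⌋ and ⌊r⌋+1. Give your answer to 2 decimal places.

n = 19.
P20: r = 4 (integer) → 67.
P80: r = 16 (integer) → 482.
Difference: 482 − 67 = 415.

415.00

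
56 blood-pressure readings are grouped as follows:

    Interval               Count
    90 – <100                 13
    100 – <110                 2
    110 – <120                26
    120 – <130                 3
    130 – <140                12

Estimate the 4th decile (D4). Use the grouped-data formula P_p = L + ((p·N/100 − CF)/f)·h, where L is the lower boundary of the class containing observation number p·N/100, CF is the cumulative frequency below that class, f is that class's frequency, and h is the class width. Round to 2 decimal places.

N = 56; target position k = 40/100 · 56 = 22.4.
Cumulative frequencies: 13, 15, 41, 44, 56.
Observation 22.4 falls in the class 110 – <120.
L = 110, CF = 15, f = 26, h = 10.
P40 = 110 + ((22.4 − 15)/26)·10 = 110 + 2.84615 = 112.846.

112.85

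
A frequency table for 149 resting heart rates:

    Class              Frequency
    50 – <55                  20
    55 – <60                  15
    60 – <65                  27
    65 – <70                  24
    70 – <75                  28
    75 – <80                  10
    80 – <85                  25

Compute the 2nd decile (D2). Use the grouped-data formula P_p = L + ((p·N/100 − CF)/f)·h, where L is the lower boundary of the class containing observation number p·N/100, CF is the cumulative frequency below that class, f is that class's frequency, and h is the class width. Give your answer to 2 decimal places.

58.27

N = 149; target position k = 20/100 · 149 = 29.8.
Cumulative frequencies: 20, 35, 62, 86, 114, 124, 149.
Observation 29.8 falls in the class 55 – <60.
L = 55, CF = 20, f = 15, h = 5.
P20 = 55 + ((29.8 − 20)/15)·5 = 55 + 3.26667 = 58.2667.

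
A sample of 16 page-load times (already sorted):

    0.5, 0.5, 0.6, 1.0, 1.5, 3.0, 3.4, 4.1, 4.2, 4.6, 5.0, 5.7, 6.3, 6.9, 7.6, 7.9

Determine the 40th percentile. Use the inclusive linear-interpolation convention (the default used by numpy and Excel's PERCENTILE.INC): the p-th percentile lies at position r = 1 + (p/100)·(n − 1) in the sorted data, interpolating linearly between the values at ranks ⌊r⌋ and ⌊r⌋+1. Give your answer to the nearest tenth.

3.4

n = 16.
r = 1 + (40/100)·(16 − 1) = 1 + 6 = 7.
r is an integer, so P40 is the value at rank 7: 3.4.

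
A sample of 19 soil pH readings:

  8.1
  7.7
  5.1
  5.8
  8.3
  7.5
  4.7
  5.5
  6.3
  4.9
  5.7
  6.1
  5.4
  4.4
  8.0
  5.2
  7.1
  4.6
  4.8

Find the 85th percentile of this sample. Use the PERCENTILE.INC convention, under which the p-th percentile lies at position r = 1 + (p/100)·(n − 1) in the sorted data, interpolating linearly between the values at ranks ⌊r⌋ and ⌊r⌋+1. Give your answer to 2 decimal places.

Sorted: 4.4, 4.6, 4.7, 4.8, 4.9, 5.1, 5.2, 5.4, 5.5, 5.7, 5.8, 6.1, 6.3, 7.1, 7.5, 7.7, 8.0, 8.1, 8.3.
n = 19.
r = 1 + (85/100)·(19 − 1) = 1 + 15.3 = 16.3.
Rank 16 is 7.7 and rank 17 is 8.0.
Interpolate: 7.7 + 0.3·(8.0 − 7.7) = 7.7 + 0.3·0.3 = 7.79.

7.79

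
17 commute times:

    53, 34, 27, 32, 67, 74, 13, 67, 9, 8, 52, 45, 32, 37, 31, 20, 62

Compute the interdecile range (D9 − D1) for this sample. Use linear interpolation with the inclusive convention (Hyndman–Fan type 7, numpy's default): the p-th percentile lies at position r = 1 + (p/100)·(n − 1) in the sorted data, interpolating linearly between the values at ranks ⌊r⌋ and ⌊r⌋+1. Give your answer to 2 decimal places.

55.60

Sorted: 8, 9, 13, 20, 27, 31, 32, 32, 34, 37, 45, 52, 53, 62, 67, 67, 74.
n = 17.
P10: r = 2.6; ranks 2–3 are 9, 13; interpolating gives 11.4.
P90: r = 15.4; ranks 15–16 are 67, 67; interpolating gives 67.
Difference: 67 − 11.4 = 55.6.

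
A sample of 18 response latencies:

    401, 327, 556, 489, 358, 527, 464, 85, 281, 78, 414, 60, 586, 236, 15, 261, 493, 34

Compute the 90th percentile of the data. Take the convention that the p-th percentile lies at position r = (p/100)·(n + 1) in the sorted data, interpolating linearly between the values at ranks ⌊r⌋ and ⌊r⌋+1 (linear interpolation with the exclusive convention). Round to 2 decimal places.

Sorted: 15, 34, 60, 78, 85, 236, 261, 281, 327, 358, 401, 414, 464, 489, 493, 527, 556, 586.
n = 18.
r = (90/100)·(18 + 1) = 17.1.
Rank 17 is 556 and rank 18 is 586.
Interpolate: 556 + 0.1·(586 − 556) = 556 + 0.1·30 = 559.

559.00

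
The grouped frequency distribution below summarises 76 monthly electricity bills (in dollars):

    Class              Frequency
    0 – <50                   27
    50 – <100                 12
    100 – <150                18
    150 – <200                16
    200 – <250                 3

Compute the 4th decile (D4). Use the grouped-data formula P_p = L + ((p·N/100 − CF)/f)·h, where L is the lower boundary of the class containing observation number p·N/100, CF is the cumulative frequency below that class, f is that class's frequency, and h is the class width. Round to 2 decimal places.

64.17

N = 76; target position k = 40/100 · 76 = 30.4.
Cumulative frequencies: 27, 39, 57, 73, 76.
Observation 30.4 falls in the class 50 – <100.
L = 50, CF = 27, f = 12, h = 50.
P40 = 50 + ((30.4 − 27)/12)·50 = 50 + 14.1667 = 64.1667.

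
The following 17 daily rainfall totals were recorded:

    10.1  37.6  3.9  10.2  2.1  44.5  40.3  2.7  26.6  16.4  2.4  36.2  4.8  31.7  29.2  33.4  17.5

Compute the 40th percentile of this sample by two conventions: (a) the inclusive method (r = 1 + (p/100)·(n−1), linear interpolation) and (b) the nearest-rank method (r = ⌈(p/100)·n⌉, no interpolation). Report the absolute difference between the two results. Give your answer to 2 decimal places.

Sorted: 2.1, 2.4, 2.7, 3.9, 4.8, 10.1, 10.2, 16.4, 17.5, 26.6, 29.2, 31.7, 33.4, 36.2, 37.6, 40.3, 44.5.
n = 17.
(a) r = 7.4; between ranks 7 (10.2) and 8 (16.4): 12.68.
(b) the nearest-rank method: rank 7 → 10.2.
|12.68 − 10.2| = 2.48.

2.48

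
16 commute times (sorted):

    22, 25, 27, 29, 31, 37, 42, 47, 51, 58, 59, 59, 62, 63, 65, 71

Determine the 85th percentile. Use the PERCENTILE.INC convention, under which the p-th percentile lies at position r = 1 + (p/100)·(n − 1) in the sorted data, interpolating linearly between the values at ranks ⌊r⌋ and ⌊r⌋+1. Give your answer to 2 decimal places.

n = 16.
r = 1 + (85/100)·(16 − 1) = 1 + 12.75 = 13.75.
Rank 13 is 62 and rank 14 is 63.
Interpolate: 62 + 0.75·(63 − 62) = 62 + 0.75·1 = 62.75.

62.75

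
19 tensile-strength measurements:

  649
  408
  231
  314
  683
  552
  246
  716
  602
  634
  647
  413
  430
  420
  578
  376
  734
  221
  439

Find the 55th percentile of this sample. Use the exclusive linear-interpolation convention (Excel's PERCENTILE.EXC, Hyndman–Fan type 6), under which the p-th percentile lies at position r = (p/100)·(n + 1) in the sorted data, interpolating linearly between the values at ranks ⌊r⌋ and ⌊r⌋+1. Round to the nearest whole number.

Sorted: 221, 231, 246, 314, 376, 408, 413, 420, 430, 439, 552, 578, 602, 634, 647, 649, 683, 716, 734.
n = 19.
r = (55/100)·(19 + 1) = 11.
r is an integer, so P55 is the value at rank 11: 552.

552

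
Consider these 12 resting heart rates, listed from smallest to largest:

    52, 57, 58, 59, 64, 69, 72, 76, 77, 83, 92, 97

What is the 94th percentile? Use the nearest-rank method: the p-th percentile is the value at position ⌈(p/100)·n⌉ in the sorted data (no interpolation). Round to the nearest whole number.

n = 12.
Position = ⌈94/100 · 12⌉ = ⌈11.28⌉ = 12.
The value at rank 12 is 97.

97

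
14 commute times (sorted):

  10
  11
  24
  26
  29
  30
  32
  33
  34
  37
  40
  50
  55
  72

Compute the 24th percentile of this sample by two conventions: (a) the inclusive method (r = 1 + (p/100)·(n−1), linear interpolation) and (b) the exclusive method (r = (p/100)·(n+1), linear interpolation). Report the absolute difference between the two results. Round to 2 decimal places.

1.16

n = 14.
(a) r = 4.12; between ranks 4 (26) and 5 (29): 26.36.
(b) r = 3.6; between ranks 3 (24) and 4 (26): 25.2.
|26.36 − 25.2| = 1.16.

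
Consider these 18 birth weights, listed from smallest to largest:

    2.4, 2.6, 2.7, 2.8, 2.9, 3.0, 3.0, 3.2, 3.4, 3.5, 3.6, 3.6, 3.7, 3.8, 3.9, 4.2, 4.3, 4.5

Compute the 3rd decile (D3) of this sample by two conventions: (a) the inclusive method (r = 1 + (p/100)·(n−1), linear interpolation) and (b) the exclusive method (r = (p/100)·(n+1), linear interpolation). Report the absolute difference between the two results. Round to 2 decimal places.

0.03

n = 18.
(a) r = 6.1; between ranks 6 (3.0) and 7 (3.0): 3.
(b) r = 5.7; between ranks 5 (2.9) and 6 (3.0): 2.97.
|3 − 2.97| = 0.03.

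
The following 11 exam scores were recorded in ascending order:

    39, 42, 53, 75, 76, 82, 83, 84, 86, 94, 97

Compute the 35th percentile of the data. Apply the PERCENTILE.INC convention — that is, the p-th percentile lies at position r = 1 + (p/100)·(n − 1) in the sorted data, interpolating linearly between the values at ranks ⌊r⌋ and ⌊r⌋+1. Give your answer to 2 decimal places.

n = 11.
r = 1 + (35/100)·(11 − 1) = 1 + 3.5 = 4.5.
Rank 4 is 75 and rank 5 is 76.
Interpolate: 75 + 0.5·(76 − 75) = 75 + 0.5·1 = 75.5.

75.50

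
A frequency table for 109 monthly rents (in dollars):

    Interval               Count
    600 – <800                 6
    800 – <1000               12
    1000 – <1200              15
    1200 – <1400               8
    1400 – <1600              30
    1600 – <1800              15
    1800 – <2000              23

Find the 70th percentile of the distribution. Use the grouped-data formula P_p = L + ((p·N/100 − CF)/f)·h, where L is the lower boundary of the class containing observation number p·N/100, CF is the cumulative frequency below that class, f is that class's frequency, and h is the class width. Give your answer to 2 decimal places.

1670.67

N = 109; target position k = 70/100 · 109 = 76.3.
Cumulative frequencies: 6, 18, 33, 41, 71, 86, 109.
Observation 76.3 falls in the class 1600 – <1800.
L = 1600, CF = 71, f = 15, h = 200.
P70 = 1600 + ((76.3 − 71)/15)·200 = 1600 + 70.6667 = 1670.67.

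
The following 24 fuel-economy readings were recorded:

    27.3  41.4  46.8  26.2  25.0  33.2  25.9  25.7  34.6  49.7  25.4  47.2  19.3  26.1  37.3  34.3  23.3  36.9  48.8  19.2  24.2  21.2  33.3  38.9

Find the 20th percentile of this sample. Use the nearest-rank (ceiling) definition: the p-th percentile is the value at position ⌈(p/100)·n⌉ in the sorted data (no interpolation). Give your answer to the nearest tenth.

Sorted: 19.2, 19.3, 21.2, 23.3, 24.2, 25.0, 25.4, 25.7, 25.9, 26.1, 26.2, 27.3, 33.2, 33.3, 34.3, 34.6, 36.9, 37.3, 38.9, 41.4, 46.8, 47.2, 48.8, 49.7.
n = 24.
Position = ⌈20/100 · 24⌉ = ⌈4.8⌉ = 5.
The value at rank 5 is 24.2.

24.2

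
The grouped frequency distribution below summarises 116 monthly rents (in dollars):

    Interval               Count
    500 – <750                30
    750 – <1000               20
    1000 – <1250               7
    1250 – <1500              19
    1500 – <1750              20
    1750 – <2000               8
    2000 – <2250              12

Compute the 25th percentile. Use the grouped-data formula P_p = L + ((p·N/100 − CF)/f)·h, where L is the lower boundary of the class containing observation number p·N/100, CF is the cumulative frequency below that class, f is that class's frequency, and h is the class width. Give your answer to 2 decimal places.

741.67

N = 116; target position k = 25/100 · 116 = 29.
Cumulative frequencies: 30, 50, 57, 76, 96, 104, 116.
Observation 29 falls in the class 500 – <750.
L = 500, CF = 0, f = 30, h = 250.
P25 = 500 + ((29 − 0)/30)·250 = 500 + 241.667 = 741.667.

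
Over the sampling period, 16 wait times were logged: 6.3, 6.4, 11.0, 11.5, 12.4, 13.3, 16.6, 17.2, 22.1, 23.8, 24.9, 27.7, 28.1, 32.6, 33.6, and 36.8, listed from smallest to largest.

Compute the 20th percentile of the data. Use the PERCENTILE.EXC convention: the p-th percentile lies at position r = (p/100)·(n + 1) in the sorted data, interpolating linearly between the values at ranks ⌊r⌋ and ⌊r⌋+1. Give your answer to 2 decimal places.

n = 16.
r = (20/100)·(16 + 1) = 3.4.
Rank 3 is 11.0 and rank 4 is 11.5.
Interpolate: 11.0 + 0.4·(11.5 − 11.0) = 11.0 + 0.4·0.5 = 11.2.

11.20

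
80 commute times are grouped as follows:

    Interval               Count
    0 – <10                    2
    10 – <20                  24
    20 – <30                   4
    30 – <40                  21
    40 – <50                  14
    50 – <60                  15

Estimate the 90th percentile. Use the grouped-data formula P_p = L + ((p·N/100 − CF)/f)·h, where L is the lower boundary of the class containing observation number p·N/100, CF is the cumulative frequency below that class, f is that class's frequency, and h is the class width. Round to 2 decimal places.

54.67

N = 80; target position k = 90/100 · 80 = 72.
Cumulative frequencies: 2, 26, 30, 51, 65, 80.
Observation 72 falls in the class 50 – <60.
L = 50, CF = 65, f = 15, h = 10.
P90 = 50 + ((72 − 65)/15)·10 = 50 + 4.66667 = 54.6667.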